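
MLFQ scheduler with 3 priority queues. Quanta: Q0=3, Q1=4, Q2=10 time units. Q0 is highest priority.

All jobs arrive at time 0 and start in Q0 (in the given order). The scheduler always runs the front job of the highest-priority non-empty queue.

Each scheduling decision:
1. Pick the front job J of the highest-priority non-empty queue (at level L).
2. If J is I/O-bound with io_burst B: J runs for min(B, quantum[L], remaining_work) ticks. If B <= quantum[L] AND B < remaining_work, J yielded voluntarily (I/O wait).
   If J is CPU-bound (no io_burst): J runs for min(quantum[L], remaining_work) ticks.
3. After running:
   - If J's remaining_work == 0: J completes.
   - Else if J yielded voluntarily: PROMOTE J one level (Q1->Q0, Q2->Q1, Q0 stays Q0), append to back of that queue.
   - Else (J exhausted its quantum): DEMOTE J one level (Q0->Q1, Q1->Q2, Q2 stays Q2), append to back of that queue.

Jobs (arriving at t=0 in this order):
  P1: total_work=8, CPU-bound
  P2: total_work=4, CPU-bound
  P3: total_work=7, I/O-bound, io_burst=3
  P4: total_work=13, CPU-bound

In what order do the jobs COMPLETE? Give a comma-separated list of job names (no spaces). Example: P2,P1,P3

Answer: P3,P2,P1,P4

Derivation:
t=0-3: P1@Q0 runs 3, rem=5, quantum used, demote→Q1. Q0=[P2,P3,P4] Q1=[P1] Q2=[]
t=3-6: P2@Q0 runs 3, rem=1, quantum used, demote→Q1. Q0=[P3,P4] Q1=[P1,P2] Q2=[]
t=6-9: P3@Q0 runs 3, rem=4, I/O yield, promote→Q0. Q0=[P4,P3] Q1=[P1,P2] Q2=[]
t=9-12: P4@Q0 runs 3, rem=10, quantum used, demote→Q1. Q0=[P3] Q1=[P1,P2,P4] Q2=[]
t=12-15: P3@Q0 runs 3, rem=1, I/O yield, promote→Q0. Q0=[P3] Q1=[P1,P2,P4] Q2=[]
t=15-16: P3@Q0 runs 1, rem=0, completes. Q0=[] Q1=[P1,P2,P4] Q2=[]
t=16-20: P1@Q1 runs 4, rem=1, quantum used, demote→Q2. Q0=[] Q1=[P2,P4] Q2=[P1]
t=20-21: P2@Q1 runs 1, rem=0, completes. Q0=[] Q1=[P4] Q2=[P1]
t=21-25: P4@Q1 runs 4, rem=6, quantum used, demote→Q2. Q0=[] Q1=[] Q2=[P1,P4]
t=25-26: P1@Q2 runs 1, rem=0, completes. Q0=[] Q1=[] Q2=[P4]
t=26-32: P4@Q2 runs 6, rem=0, completes. Q0=[] Q1=[] Q2=[]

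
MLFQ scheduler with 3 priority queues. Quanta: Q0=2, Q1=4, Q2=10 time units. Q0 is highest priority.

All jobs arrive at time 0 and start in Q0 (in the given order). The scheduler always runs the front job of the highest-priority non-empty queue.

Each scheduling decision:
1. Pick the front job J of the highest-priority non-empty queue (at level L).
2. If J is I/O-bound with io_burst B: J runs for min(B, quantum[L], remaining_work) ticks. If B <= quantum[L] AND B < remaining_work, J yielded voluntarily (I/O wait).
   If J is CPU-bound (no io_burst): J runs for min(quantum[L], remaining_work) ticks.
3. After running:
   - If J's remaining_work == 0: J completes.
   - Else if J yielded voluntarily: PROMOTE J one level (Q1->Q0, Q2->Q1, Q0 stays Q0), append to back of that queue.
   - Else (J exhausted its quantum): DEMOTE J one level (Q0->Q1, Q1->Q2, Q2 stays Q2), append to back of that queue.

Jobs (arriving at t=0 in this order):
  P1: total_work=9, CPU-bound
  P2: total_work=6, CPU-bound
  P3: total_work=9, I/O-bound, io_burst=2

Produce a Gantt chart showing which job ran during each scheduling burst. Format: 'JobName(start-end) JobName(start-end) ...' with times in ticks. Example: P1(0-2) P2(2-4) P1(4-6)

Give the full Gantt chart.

t=0-2: P1@Q0 runs 2, rem=7, quantum used, demote→Q1. Q0=[P2,P3] Q1=[P1] Q2=[]
t=2-4: P2@Q0 runs 2, rem=4, quantum used, demote→Q1. Q0=[P3] Q1=[P1,P2] Q2=[]
t=4-6: P3@Q0 runs 2, rem=7, I/O yield, promote→Q0. Q0=[P3] Q1=[P1,P2] Q2=[]
t=6-8: P3@Q0 runs 2, rem=5, I/O yield, promote→Q0. Q0=[P3] Q1=[P1,P2] Q2=[]
t=8-10: P3@Q0 runs 2, rem=3, I/O yield, promote→Q0. Q0=[P3] Q1=[P1,P2] Q2=[]
t=10-12: P3@Q0 runs 2, rem=1, I/O yield, promote→Q0. Q0=[P3] Q1=[P1,P2] Q2=[]
t=12-13: P3@Q0 runs 1, rem=0, completes. Q0=[] Q1=[P1,P2] Q2=[]
t=13-17: P1@Q1 runs 4, rem=3, quantum used, demote→Q2. Q0=[] Q1=[P2] Q2=[P1]
t=17-21: P2@Q1 runs 4, rem=0, completes. Q0=[] Q1=[] Q2=[P1]
t=21-24: P1@Q2 runs 3, rem=0, completes. Q0=[] Q1=[] Q2=[]

Answer: P1(0-2) P2(2-4) P3(4-6) P3(6-8) P3(8-10) P3(10-12) P3(12-13) P1(13-17) P2(17-21) P1(21-24)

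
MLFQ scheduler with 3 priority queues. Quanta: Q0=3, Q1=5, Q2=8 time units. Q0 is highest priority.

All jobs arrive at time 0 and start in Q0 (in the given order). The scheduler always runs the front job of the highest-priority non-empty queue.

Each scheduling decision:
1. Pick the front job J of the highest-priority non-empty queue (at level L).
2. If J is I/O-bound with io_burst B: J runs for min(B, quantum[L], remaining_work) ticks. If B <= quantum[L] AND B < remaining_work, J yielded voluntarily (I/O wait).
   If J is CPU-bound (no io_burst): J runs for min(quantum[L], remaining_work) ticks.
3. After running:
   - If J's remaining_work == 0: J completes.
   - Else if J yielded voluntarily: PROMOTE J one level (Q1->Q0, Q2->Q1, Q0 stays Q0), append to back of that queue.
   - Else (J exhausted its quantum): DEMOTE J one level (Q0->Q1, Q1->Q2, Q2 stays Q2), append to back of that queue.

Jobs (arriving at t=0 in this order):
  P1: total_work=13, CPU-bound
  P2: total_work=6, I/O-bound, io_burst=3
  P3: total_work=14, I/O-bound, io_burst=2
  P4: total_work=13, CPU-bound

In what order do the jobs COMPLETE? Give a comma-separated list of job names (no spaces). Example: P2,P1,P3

Answer: P2,P3,P1,P4

Derivation:
t=0-3: P1@Q0 runs 3, rem=10, quantum used, demote→Q1. Q0=[P2,P3,P4] Q1=[P1] Q2=[]
t=3-6: P2@Q0 runs 3, rem=3, I/O yield, promote→Q0. Q0=[P3,P4,P2] Q1=[P1] Q2=[]
t=6-8: P3@Q0 runs 2, rem=12, I/O yield, promote→Q0. Q0=[P4,P2,P3] Q1=[P1] Q2=[]
t=8-11: P4@Q0 runs 3, rem=10, quantum used, demote→Q1. Q0=[P2,P3] Q1=[P1,P4] Q2=[]
t=11-14: P2@Q0 runs 3, rem=0, completes. Q0=[P3] Q1=[P1,P4] Q2=[]
t=14-16: P3@Q0 runs 2, rem=10, I/O yield, promote→Q0. Q0=[P3] Q1=[P1,P4] Q2=[]
t=16-18: P3@Q0 runs 2, rem=8, I/O yield, promote→Q0. Q0=[P3] Q1=[P1,P4] Q2=[]
t=18-20: P3@Q0 runs 2, rem=6, I/O yield, promote→Q0. Q0=[P3] Q1=[P1,P4] Q2=[]
t=20-22: P3@Q0 runs 2, rem=4, I/O yield, promote→Q0. Q0=[P3] Q1=[P1,P4] Q2=[]
t=22-24: P3@Q0 runs 2, rem=2, I/O yield, promote→Q0. Q0=[P3] Q1=[P1,P4] Q2=[]
t=24-26: P3@Q0 runs 2, rem=0, completes. Q0=[] Q1=[P1,P4] Q2=[]
t=26-31: P1@Q1 runs 5, rem=5, quantum used, demote→Q2. Q0=[] Q1=[P4] Q2=[P1]
t=31-36: P4@Q1 runs 5, rem=5, quantum used, demote→Q2. Q0=[] Q1=[] Q2=[P1,P4]
t=36-41: P1@Q2 runs 5, rem=0, completes. Q0=[] Q1=[] Q2=[P4]
t=41-46: P4@Q2 runs 5, rem=0, completes. Q0=[] Q1=[] Q2=[]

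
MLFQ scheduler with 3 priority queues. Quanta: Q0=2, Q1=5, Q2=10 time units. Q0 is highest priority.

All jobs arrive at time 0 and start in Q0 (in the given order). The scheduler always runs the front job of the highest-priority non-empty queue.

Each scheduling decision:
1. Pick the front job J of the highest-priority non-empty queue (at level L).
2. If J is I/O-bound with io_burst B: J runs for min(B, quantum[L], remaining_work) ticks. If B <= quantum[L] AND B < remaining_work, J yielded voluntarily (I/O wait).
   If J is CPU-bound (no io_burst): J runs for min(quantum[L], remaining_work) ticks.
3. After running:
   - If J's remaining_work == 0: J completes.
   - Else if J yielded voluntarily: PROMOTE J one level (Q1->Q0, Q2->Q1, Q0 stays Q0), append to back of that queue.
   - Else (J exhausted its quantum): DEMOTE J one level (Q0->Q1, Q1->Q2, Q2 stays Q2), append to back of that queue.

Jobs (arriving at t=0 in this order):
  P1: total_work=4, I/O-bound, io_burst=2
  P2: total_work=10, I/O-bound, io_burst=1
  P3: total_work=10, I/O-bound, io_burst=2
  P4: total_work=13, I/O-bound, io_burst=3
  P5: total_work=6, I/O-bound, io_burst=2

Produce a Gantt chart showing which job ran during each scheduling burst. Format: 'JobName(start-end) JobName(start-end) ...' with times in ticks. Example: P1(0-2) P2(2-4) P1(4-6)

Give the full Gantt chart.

Answer: P1(0-2) P2(2-3) P3(3-5) P4(5-7) P5(7-9) P1(9-11) P2(11-12) P3(12-14) P5(14-16) P2(16-17) P3(17-19) P5(19-21) P2(21-22) P3(22-24) P2(24-25) P3(25-27) P2(27-28) P2(28-29) P2(29-30) P2(30-31) P2(31-32) P4(32-35) P4(35-37) P4(37-40) P4(40-42) P4(42-43)

Derivation:
t=0-2: P1@Q0 runs 2, rem=2, I/O yield, promote→Q0. Q0=[P2,P3,P4,P5,P1] Q1=[] Q2=[]
t=2-3: P2@Q0 runs 1, rem=9, I/O yield, promote→Q0. Q0=[P3,P4,P5,P1,P2] Q1=[] Q2=[]
t=3-5: P3@Q0 runs 2, rem=8, I/O yield, promote→Q0. Q0=[P4,P5,P1,P2,P3] Q1=[] Q2=[]
t=5-7: P4@Q0 runs 2, rem=11, quantum used, demote→Q1. Q0=[P5,P1,P2,P3] Q1=[P4] Q2=[]
t=7-9: P5@Q0 runs 2, rem=4, I/O yield, promote→Q0. Q0=[P1,P2,P3,P5] Q1=[P4] Q2=[]
t=9-11: P1@Q0 runs 2, rem=0, completes. Q0=[P2,P3,P5] Q1=[P4] Q2=[]
t=11-12: P2@Q0 runs 1, rem=8, I/O yield, promote→Q0. Q0=[P3,P5,P2] Q1=[P4] Q2=[]
t=12-14: P3@Q0 runs 2, rem=6, I/O yield, promote→Q0. Q0=[P5,P2,P3] Q1=[P4] Q2=[]
t=14-16: P5@Q0 runs 2, rem=2, I/O yield, promote→Q0. Q0=[P2,P3,P5] Q1=[P4] Q2=[]
t=16-17: P2@Q0 runs 1, rem=7, I/O yield, promote→Q0. Q0=[P3,P5,P2] Q1=[P4] Q2=[]
t=17-19: P3@Q0 runs 2, rem=4, I/O yield, promote→Q0. Q0=[P5,P2,P3] Q1=[P4] Q2=[]
t=19-21: P5@Q0 runs 2, rem=0, completes. Q0=[P2,P3] Q1=[P4] Q2=[]
t=21-22: P2@Q0 runs 1, rem=6, I/O yield, promote→Q0. Q0=[P3,P2] Q1=[P4] Q2=[]
t=22-24: P3@Q0 runs 2, rem=2, I/O yield, promote→Q0. Q0=[P2,P3] Q1=[P4] Q2=[]
t=24-25: P2@Q0 runs 1, rem=5, I/O yield, promote→Q0. Q0=[P3,P2] Q1=[P4] Q2=[]
t=25-27: P3@Q0 runs 2, rem=0, completes. Q0=[P2] Q1=[P4] Q2=[]
t=27-28: P2@Q0 runs 1, rem=4, I/O yield, promote→Q0. Q0=[P2] Q1=[P4] Q2=[]
t=28-29: P2@Q0 runs 1, rem=3, I/O yield, promote→Q0. Q0=[P2] Q1=[P4] Q2=[]
t=29-30: P2@Q0 runs 1, rem=2, I/O yield, promote→Q0. Q0=[P2] Q1=[P4] Q2=[]
t=30-31: P2@Q0 runs 1, rem=1, I/O yield, promote→Q0. Q0=[P2] Q1=[P4] Q2=[]
t=31-32: P2@Q0 runs 1, rem=0, completes. Q0=[] Q1=[P4] Q2=[]
t=32-35: P4@Q1 runs 3, rem=8, I/O yield, promote→Q0. Q0=[P4] Q1=[] Q2=[]
t=35-37: P4@Q0 runs 2, rem=6, quantum used, demote→Q1. Q0=[] Q1=[P4] Q2=[]
t=37-40: P4@Q1 runs 3, rem=3, I/O yield, promote→Q0. Q0=[P4] Q1=[] Q2=[]
t=40-42: P4@Q0 runs 2, rem=1, quantum used, demote→Q1. Q0=[] Q1=[P4] Q2=[]
t=42-43: P4@Q1 runs 1, rem=0, completes. Q0=[] Q1=[] Q2=[]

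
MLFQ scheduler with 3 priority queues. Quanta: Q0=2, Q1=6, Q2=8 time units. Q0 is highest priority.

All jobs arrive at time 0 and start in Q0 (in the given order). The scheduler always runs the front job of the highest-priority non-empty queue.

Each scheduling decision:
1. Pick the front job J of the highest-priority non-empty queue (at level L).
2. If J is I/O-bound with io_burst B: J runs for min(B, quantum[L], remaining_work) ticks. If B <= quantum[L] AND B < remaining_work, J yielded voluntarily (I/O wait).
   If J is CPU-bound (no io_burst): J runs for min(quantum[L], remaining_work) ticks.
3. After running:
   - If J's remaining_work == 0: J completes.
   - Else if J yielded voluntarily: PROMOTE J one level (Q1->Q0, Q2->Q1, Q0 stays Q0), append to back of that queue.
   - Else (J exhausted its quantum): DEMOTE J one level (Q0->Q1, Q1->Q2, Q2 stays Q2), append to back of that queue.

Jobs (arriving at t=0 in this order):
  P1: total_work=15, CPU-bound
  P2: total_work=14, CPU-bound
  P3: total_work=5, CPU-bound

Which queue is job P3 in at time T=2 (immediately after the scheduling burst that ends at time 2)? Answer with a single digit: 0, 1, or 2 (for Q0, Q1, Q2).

Answer: 0

Derivation:
t=0-2: P1@Q0 runs 2, rem=13, quantum used, demote→Q1. Q0=[P2,P3] Q1=[P1] Q2=[]
t=2-4: P2@Q0 runs 2, rem=12, quantum used, demote→Q1. Q0=[P3] Q1=[P1,P2] Q2=[]
t=4-6: P3@Q0 runs 2, rem=3, quantum used, demote→Q1. Q0=[] Q1=[P1,P2,P3] Q2=[]
t=6-12: P1@Q1 runs 6, rem=7, quantum used, demote→Q2. Q0=[] Q1=[P2,P3] Q2=[P1]
t=12-18: P2@Q1 runs 6, rem=6, quantum used, demote→Q2. Q0=[] Q1=[P3] Q2=[P1,P2]
t=18-21: P3@Q1 runs 3, rem=0, completes. Q0=[] Q1=[] Q2=[P1,P2]
t=21-28: P1@Q2 runs 7, rem=0, completes. Q0=[] Q1=[] Q2=[P2]
t=28-34: P2@Q2 runs 6, rem=0, completes. Q0=[] Q1=[] Q2=[]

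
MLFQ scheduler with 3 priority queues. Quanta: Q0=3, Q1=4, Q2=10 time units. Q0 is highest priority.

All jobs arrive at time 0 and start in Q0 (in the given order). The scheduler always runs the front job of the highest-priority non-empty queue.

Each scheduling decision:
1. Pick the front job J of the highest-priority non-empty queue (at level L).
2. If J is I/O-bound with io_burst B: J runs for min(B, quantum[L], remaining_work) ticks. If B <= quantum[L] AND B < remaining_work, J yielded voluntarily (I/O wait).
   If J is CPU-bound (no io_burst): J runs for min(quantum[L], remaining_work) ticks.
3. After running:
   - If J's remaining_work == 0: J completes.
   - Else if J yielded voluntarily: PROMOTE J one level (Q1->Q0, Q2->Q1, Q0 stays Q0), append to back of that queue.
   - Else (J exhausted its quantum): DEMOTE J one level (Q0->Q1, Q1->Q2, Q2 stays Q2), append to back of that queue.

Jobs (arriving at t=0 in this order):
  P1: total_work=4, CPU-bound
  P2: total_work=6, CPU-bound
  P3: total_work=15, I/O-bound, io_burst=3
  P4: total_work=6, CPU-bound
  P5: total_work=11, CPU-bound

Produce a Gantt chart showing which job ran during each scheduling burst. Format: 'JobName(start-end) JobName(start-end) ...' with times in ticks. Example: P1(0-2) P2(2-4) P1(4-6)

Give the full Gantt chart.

t=0-3: P1@Q0 runs 3, rem=1, quantum used, demote→Q1. Q0=[P2,P3,P4,P5] Q1=[P1] Q2=[]
t=3-6: P2@Q0 runs 3, rem=3, quantum used, demote→Q1. Q0=[P3,P4,P5] Q1=[P1,P2] Q2=[]
t=6-9: P3@Q0 runs 3, rem=12, I/O yield, promote→Q0. Q0=[P4,P5,P3] Q1=[P1,P2] Q2=[]
t=9-12: P4@Q0 runs 3, rem=3, quantum used, demote→Q1. Q0=[P5,P3] Q1=[P1,P2,P4] Q2=[]
t=12-15: P5@Q0 runs 3, rem=8, quantum used, demote→Q1. Q0=[P3] Q1=[P1,P2,P4,P5] Q2=[]
t=15-18: P3@Q0 runs 3, rem=9, I/O yield, promote→Q0. Q0=[P3] Q1=[P1,P2,P4,P5] Q2=[]
t=18-21: P3@Q0 runs 3, rem=6, I/O yield, promote→Q0. Q0=[P3] Q1=[P1,P2,P4,P5] Q2=[]
t=21-24: P3@Q0 runs 3, rem=3, I/O yield, promote→Q0. Q0=[P3] Q1=[P1,P2,P4,P5] Q2=[]
t=24-27: P3@Q0 runs 3, rem=0, completes. Q0=[] Q1=[P1,P2,P4,P5] Q2=[]
t=27-28: P1@Q1 runs 1, rem=0, completes. Q0=[] Q1=[P2,P4,P5] Q2=[]
t=28-31: P2@Q1 runs 3, rem=0, completes. Q0=[] Q1=[P4,P5] Q2=[]
t=31-34: P4@Q1 runs 3, rem=0, completes. Q0=[] Q1=[P5] Q2=[]
t=34-38: P5@Q1 runs 4, rem=4, quantum used, demote→Q2. Q0=[] Q1=[] Q2=[P5]
t=38-42: P5@Q2 runs 4, rem=0, completes. Q0=[] Q1=[] Q2=[]

Answer: P1(0-3) P2(3-6) P3(6-9) P4(9-12) P5(12-15) P3(15-18) P3(18-21) P3(21-24) P3(24-27) P1(27-28) P2(28-31) P4(31-34) P5(34-38) P5(38-42)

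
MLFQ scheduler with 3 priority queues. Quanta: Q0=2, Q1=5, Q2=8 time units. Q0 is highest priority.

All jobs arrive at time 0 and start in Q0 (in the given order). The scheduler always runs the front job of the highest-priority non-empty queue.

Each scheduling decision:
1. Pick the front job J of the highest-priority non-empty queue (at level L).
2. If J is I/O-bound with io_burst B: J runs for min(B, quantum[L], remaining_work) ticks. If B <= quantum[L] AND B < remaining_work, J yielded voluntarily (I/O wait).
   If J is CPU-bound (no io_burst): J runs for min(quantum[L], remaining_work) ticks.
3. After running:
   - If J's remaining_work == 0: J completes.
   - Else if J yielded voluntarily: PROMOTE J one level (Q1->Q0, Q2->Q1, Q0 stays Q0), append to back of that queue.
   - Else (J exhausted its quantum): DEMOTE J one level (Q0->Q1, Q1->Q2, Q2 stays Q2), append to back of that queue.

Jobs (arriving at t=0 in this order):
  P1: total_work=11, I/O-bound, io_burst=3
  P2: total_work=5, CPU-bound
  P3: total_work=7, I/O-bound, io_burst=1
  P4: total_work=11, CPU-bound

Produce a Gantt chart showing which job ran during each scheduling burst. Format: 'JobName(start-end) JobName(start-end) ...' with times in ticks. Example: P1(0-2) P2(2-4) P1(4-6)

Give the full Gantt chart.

t=0-2: P1@Q0 runs 2, rem=9, quantum used, demote→Q1. Q0=[P2,P3,P4] Q1=[P1] Q2=[]
t=2-4: P2@Q0 runs 2, rem=3, quantum used, demote→Q1. Q0=[P3,P4] Q1=[P1,P2] Q2=[]
t=4-5: P3@Q0 runs 1, rem=6, I/O yield, promote→Q0. Q0=[P4,P3] Q1=[P1,P2] Q2=[]
t=5-7: P4@Q0 runs 2, rem=9, quantum used, demote→Q1. Q0=[P3] Q1=[P1,P2,P4] Q2=[]
t=7-8: P3@Q0 runs 1, rem=5, I/O yield, promote→Q0. Q0=[P3] Q1=[P1,P2,P4] Q2=[]
t=8-9: P3@Q0 runs 1, rem=4, I/O yield, promote→Q0. Q0=[P3] Q1=[P1,P2,P4] Q2=[]
t=9-10: P3@Q0 runs 1, rem=3, I/O yield, promote→Q0. Q0=[P3] Q1=[P1,P2,P4] Q2=[]
t=10-11: P3@Q0 runs 1, rem=2, I/O yield, promote→Q0. Q0=[P3] Q1=[P1,P2,P4] Q2=[]
t=11-12: P3@Q0 runs 1, rem=1, I/O yield, promote→Q0. Q0=[P3] Q1=[P1,P2,P4] Q2=[]
t=12-13: P3@Q0 runs 1, rem=0, completes. Q0=[] Q1=[P1,P2,P4] Q2=[]
t=13-16: P1@Q1 runs 3, rem=6, I/O yield, promote→Q0. Q0=[P1] Q1=[P2,P4] Q2=[]
t=16-18: P1@Q0 runs 2, rem=4, quantum used, demote→Q1. Q0=[] Q1=[P2,P4,P1] Q2=[]
t=18-21: P2@Q1 runs 3, rem=0, completes. Q0=[] Q1=[P4,P1] Q2=[]
t=21-26: P4@Q1 runs 5, rem=4, quantum used, demote→Q2. Q0=[] Q1=[P1] Q2=[P4]
t=26-29: P1@Q1 runs 3, rem=1, I/O yield, promote→Q0. Q0=[P1] Q1=[] Q2=[P4]
t=29-30: P1@Q0 runs 1, rem=0, completes. Q0=[] Q1=[] Q2=[P4]
t=30-34: P4@Q2 runs 4, rem=0, completes. Q0=[] Q1=[] Q2=[]

Answer: P1(0-2) P2(2-4) P3(4-5) P4(5-7) P3(7-8) P3(8-9) P3(9-10) P3(10-11) P3(11-12) P3(12-13) P1(13-16) P1(16-18) P2(18-21) P4(21-26) P1(26-29) P1(29-30) P4(30-34)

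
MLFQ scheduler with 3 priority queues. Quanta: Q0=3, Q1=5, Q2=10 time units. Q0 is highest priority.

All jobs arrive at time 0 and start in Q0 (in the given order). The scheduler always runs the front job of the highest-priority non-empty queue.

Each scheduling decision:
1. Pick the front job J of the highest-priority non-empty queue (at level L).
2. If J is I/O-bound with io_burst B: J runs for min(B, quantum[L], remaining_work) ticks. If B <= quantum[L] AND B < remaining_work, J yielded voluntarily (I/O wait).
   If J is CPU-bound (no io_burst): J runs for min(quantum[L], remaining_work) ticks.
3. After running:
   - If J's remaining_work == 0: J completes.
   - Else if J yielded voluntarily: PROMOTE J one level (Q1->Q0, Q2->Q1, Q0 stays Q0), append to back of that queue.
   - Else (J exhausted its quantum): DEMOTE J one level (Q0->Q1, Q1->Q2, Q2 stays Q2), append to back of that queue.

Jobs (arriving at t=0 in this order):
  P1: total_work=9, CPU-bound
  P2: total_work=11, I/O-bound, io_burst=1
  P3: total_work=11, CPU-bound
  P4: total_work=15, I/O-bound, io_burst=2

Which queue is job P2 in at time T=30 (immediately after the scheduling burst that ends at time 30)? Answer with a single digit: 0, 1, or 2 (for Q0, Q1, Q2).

t=0-3: P1@Q0 runs 3, rem=6, quantum used, demote→Q1. Q0=[P2,P3,P4] Q1=[P1] Q2=[]
t=3-4: P2@Q0 runs 1, rem=10, I/O yield, promote→Q0. Q0=[P3,P4,P2] Q1=[P1] Q2=[]
t=4-7: P3@Q0 runs 3, rem=8, quantum used, demote→Q1. Q0=[P4,P2] Q1=[P1,P3] Q2=[]
t=7-9: P4@Q0 runs 2, rem=13, I/O yield, promote→Q0. Q0=[P2,P4] Q1=[P1,P3] Q2=[]
t=9-10: P2@Q0 runs 1, rem=9, I/O yield, promote→Q0. Q0=[P4,P2] Q1=[P1,P3] Q2=[]
t=10-12: P4@Q0 runs 2, rem=11, I/O yield, promote→Q0. Q0=[P2,P4] Q1=[P1,P3] Q2=[]
t=12-13: P2@Q0 runs 1, rem=8, I/O yield, promote→Q0. Q0=[P4,P2] Q1=[P1,P3] Q2=[]
t=13-15: P4@Q0 runs 2, rem=9, I/O yield, promote→Q0. Q0=[P2,P4] Q1=[P1,P3] Q2=[]
t=15-16: P2@Q0 runs 1, rem=7, I/O yield, promote→Q0. Q0=[P4,P2] Q1=[P1,P3] Q2=[]
t=16-18: P4@Q0 runs 2, rem=7, I/O yield, promote→Q0. Q0=[P2,P4] Q1=[P1,P3] Q2=[]
t=18-19: P2@Q0 runs 1, rem=6, I/O yield, promote→Q0. Q0=[P4,P2] Q1=[P1,P3] Q2=[]
t=19-21: P4@Q0 runs 2, rem=5, I/O yield, promote→Q0. Q0=[P2,P4] Q1=[P1,P3] Q2=[]
t=21-22: P2@Q0 runs 1, rem=5, I/O yield, promote→Q0. Q0=[P4,P2] Q1=[P1,P3] Q2=[]
t=22-24: P4@Q0 runs 2, rem=3, I/O yield, promote→Q0. Q0=[P2,P4] Q1=[P1,P3] Q2=[]
t=24-25: P2@Q0 runs 1, rem=4, I/O yield, promote→Q0. Q0=[P4,P2] Q1=[P1,P3] Q2=[]
t=25-27: P4@Q0 runs 2, rem=1, I/O yield, promote→Q0. Q0=[P2,P4] Q1=[P1,P3] Q2=[]
t=27-28: P2@Q0 runs 1, rem=3, I/O yield, promote→Q0. Q0=[P4,P2] Q1=[P1,P3] Q2=[]
t=28-29: P4@Q0 runs 1, rem=0, completes. Q0=[P2] Q1=[P1,P3] Q2=[]
t=29-30: P2@Q0 runs 1, rem=2, I/O yield, promote→Q0. Q0=[P2] Q1=[P1,P3] Q2=[]
t=30-31: P2@Q0 runs 1, rem=1, I/O yield, promote→Q0. Q0=[P2] Q1=[P1,P3] Q2=[]
t=31-32: P2@Q0 runs 1, rem=0, completes. Q0=[] Q1=[P1,P3] Q2=[]
t=32-37: P1@Q1 runs 5, rem=1, quantum used, demote→Q2. Q0=[] Q1=[P3] Q2=[P1]
t=37-42: P3@Q1 runs 5, rem=3, quantum used, demote→Q2. Q0=[] Q1=[] Q2=[P1,P3]
t=42-43: P1@Q2 runs 1, rem=0, completes. Q0=[] Q1=[] Q2=[P3]
t=43-46: P3@Q2 runs 3, rem=0, completes. Q0=[] Q1=[] Q2=[]

Answer: 0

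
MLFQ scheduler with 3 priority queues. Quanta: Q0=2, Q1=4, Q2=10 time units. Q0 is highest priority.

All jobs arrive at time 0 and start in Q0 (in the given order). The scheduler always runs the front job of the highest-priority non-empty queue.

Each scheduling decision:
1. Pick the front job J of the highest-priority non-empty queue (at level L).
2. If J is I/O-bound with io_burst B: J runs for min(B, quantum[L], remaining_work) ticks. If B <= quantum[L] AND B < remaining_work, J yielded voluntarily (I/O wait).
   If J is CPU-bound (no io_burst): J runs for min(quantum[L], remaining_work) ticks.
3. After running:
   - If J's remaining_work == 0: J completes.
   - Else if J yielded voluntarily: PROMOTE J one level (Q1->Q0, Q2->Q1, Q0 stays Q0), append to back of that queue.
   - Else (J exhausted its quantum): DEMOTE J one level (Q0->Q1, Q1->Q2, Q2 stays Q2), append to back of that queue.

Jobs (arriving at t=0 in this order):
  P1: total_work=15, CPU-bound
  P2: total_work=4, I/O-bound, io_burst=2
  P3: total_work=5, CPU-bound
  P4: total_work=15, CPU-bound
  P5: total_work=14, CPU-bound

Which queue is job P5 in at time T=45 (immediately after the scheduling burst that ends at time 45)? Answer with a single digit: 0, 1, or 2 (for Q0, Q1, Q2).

Answer: 2

Derivation:
t=0-2: P1@Q0 runs 2, rem=13, quantum used, demote→Q1. Q0=[P2,P3,P4,P5] Q1=[P1] Q2=[]
t=2-4: P2@Q0 runs 2, rem=2, I/O yield, promote→Q0. Q0=[P3,P4,P5,P2] Q1=[P1] Q2=[]
t=4-6: P3@Q0 runs 2, rem=3, quantum used, demote→Q1. Q0=[P4,P5,P2] Q1=[P1,P3] Q2=[]
t=6-8: P4@Q0 runs 2, rem=13, quantum used, demote→Q1. Q0=[P5,P2] Q1=[P1,P3,P4] Q2=[]
t=8-10: P5@Q0 runs 2, rem=12, quantum used, demote→Q1. Q0=[P2] Q1=[P1,P3,P4,P5] Q2=[]
t=10-12: P2@Q0 runs 2, rem=0, completes. Q0=[] Q1=[P1,P3,P4,P5] Q2=[]
t=12-16: P1@Q1 runs 4, rem=9, quantum used, demote→Q2. Q0=[] Q1=[P3,P4,P5] Q2=[P1]
t=16-19: P3@Q1 runs 3, rem=0, completes. Q0=[] Q1=[P4,P5] Q2=[P1]
t=19-23: P4@Q1 runs 4, rem=9, quantum used, demote→Q2. Q0=[] Q1=[P5] Q2=[P1,P4]
t=23-27: P5@Q1 runs 4, rem=8, quantum used, demote→Q2. Q0=[] Q1=[] Q2=[P1,P4,P5]
t=27-36: P1@Q2 runs 9, rem=0, completes. Q0=[] Q1=[] Q2=[P4,P5]
t=36-45: P4@Q2 runs 9, rem=0, completes. Q0=[] Q1=[] Q2=[P5]
t=45-53: P5@Q2 runs 8, rem=0, completes. Q0=[] Q1=[] Q2=[]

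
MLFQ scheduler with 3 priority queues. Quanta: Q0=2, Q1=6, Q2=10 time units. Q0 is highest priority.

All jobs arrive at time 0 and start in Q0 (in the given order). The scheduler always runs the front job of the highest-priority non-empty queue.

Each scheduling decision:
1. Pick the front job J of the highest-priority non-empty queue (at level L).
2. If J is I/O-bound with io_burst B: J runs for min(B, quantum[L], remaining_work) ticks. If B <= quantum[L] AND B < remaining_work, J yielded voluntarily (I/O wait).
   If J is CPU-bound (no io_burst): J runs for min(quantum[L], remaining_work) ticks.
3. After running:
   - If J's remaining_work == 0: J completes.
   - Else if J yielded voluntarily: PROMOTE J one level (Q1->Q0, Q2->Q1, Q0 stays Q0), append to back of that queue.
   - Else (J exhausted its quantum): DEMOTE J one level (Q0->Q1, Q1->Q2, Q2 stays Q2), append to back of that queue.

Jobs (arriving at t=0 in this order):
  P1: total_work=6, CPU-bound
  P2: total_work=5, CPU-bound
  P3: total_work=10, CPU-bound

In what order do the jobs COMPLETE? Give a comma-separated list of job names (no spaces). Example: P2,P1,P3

t=0-2: P1@Q0 runs 2, rem=4, quantum used, demote→Q1. Q0=[P2,P3] Q1=[P1] Q2=[]
t=2-4: P2@Q0 runs 2, rem=3, quantum used, demote→Q1. Q0=[P3] Q1=[P1,P2] Q2=[]
t=4-6: P3@Q0 runs 2, rem=8, quantum used, demote→Q1. Q0=[] Q1=[P1,P2,P3] Q2=[]
t=6-10: P1@Q1 runs 4, rem=0, completes. Q0=[] Q1=[P2,P3] Q2=[]
t=10-13: P2@Q1 runs 3, rem=0, completes. Q0=[] Q1=[P3] Q2=[]
t=13-19: P3@Q1 runs 6, rem=2, quantum used, demote→Q2. Q0=[] Q1=[] Q2=[P3]
t=19-21: P3@Q2 runs 2, rem=0, completes. Q0=[] Q1=[] Q2=[]

Answer: P1,P2,P3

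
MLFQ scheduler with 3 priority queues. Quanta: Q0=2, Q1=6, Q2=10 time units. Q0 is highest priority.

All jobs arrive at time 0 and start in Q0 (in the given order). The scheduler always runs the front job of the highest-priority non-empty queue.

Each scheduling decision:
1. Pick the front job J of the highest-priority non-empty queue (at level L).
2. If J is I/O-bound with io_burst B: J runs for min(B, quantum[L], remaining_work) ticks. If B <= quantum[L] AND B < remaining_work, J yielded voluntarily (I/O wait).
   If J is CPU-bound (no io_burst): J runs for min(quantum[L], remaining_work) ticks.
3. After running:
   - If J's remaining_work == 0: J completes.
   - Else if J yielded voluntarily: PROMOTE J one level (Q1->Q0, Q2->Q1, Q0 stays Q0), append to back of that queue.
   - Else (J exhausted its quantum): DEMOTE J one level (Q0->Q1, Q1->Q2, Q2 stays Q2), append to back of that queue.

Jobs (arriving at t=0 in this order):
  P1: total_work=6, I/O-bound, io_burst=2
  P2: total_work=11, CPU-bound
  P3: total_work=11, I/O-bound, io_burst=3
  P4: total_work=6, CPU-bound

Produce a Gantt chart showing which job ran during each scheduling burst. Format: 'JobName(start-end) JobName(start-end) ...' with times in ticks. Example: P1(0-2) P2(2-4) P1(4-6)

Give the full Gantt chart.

Answer: P1(0-2) P2(2-4) P3(4-6) P4(6-8) P1(8-10) P1(10-12) P2(12-18) P3(18-21) P3(21-23) P4(23-27) P3(27-30) P3(30-31) P2(31-34)

Derivation:
t=0-2: P1@Q0 runs 2, rem=4, I/O yield, promote→Q0. Q0=[P2,P3,P4,P1] Q1=[] Q2=[]
t=2-4: P2@Q0 runs 2, rem=9, quantum used, demote→Q1. Q0=[P3,P4,P1] Q1=[P2] Q2=[]
t=4-6: P3@Q0 runs 2, rem=9, quantum used, demote→Q1. Q0=[P4,P1] Q1=[P2,P3] Q2=[]
t=6-8: P4@Q0 runs 2, rem=4, quantum used, demote→Q1. Q0=[P1] Q1=[P2,P3,P4] Q2=[]
t=8-10: P1@Q0 runs 2, rem=2, I/O yield, promote→Q0. Q0=[P1] Q1=[P2,P3,P4] Q2=[]
t=10-12: P1@Q0 runs 2, rem=0, completes. Q0=[] Q1=[P2,P3,P4] Q2=[]
t=12-18: P2@Q1 runs 6, rem=3, quantum used, demote→Q2. Q0=[] Q1=[P3,P4] Q2=[P2]
t=18-21: P3@Q1 runs 3, rem=6, I/O yield, promote→Q0. Q0=[P3] Q1=[P4] Q2=[P2]
t=21-23: P3@Q0 runs 2, rem=4, quantum used, demote→Q1. Q0=[] Q1=[P4,P3] Q2=[P2]
t=23-27: P4@Q1 runs 4, rem=0, completes. Q0=[] Q1=[P3] Q2=[P2]
t=27-30: P3@Q1 runs 3, rem=1, I/O yield, promote→Q0. Q0=[P3] Q1=[] Q2=[P2]
t=30-31: P3@Q0 runs 1, rem=0, completes. Q0=[] Q1=[] Q2=[P2]
t=31-34: P2@Q2 runs 3, rem=0, completes. Q0=[] Q1=[] Q2=[]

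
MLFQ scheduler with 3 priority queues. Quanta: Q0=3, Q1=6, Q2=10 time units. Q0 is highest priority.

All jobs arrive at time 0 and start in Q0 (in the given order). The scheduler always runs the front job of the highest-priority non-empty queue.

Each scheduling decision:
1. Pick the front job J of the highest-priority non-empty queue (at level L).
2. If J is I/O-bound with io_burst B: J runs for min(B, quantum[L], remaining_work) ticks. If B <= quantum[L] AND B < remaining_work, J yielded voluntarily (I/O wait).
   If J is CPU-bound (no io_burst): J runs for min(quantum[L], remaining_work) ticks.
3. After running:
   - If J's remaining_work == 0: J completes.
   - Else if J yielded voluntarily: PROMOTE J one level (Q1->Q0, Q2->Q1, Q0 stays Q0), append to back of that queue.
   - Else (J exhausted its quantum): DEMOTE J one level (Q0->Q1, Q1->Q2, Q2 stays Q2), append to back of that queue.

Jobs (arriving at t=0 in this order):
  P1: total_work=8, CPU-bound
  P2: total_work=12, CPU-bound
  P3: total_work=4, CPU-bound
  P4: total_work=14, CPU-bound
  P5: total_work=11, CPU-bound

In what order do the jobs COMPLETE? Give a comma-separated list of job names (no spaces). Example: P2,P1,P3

t=0-3: P1@Q0 runs 3, rem=5, quantum used, demote→Q1. Q0=[P2,P3,P4,P5] Q1=[P1] Q2=[]
t=3-6: P2@Q0 runs 3, rem=9, quantum used, demote→Q1. Q0=[P3,P4,P5] Q1=[P1,P2] Q2=[]
t=6-9: P3@Q0 runs 3, rem=1, quantum used, demote→Q1. Q0=[P4,P5] Q1=[P1,P2,P3] Q2=[]
t=9-12: P4@Q0 runs 3, rem=11, quantum used, demote→Q1. Q0=[P5] Q1=[P1,P2,P3,P4] Q2=[]
t=12-15: P5@Q0 runs 3, rem=8, quantum used, demote→Q1. Q0=[] Q1=[P1,P2,P3,P4,P5] Q2=[]
t=15-20: P1@Q1 runs 5, rem=0, completes. Q0=[] Q1=[P2,P3,P4,P5] Q2=[]
t=20-26: P2@Q1 runs 6, rem=3, quantum used, demote→Q2. Q0=[] Q1=[P3,P4,P5] Q2=[P2]
t=26-27: P3@Q1 runs 1, rem=0, completes. Q0=[] Q1=[P4,P5] Q2=[P2]
t=27-33: P4@Q1 runs 6, rem=5, quantum used, demote→Q2. Q0=[] Q1=[P5] Q2=[P2,P4]
t=33-39: P5@Q1 runs 6, rem=2, quantum used, demote→Q2. Q0=[] Q1=[] Q2=[P2,P4,P5]
t=39-42: P2@Q2 runs 3, rem=0, completes. Q0=[] Q1=[] Q2=[P4,P5]
t=42-47: P4@Q2 runs 5, rem=0, completes. Q0=[] Q1=[] Q2=[P5]
t=47-49: P5@Q2 runs 2, rem=0, completes. Q0=[] Q1=[] Q2=[]

Answer: P1,P3,P2,P4,P5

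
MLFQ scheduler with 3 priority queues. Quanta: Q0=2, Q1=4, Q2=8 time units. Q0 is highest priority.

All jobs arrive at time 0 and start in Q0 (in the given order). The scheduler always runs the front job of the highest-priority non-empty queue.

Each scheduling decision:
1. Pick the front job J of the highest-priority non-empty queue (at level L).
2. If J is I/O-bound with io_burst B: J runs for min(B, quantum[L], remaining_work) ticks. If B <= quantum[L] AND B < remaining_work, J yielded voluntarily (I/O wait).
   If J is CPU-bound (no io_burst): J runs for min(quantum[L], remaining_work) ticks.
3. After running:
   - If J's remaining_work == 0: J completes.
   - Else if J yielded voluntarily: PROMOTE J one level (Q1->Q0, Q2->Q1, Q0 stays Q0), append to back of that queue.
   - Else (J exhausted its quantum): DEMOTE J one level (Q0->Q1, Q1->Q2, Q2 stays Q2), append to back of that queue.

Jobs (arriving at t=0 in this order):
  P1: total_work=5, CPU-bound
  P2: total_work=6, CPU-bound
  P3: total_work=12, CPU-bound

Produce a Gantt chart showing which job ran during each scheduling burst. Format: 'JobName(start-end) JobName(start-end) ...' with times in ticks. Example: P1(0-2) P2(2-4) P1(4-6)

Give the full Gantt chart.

t=0-2: P1@Q0 runs 2, rem=3, quantum used, demote→Q1. Q0=[P2,P3] Q1=[P1] Q2=[]
t=2-4: P2@Q0 runs 2, rem=4, quantum used, demote→Q1. Q0=[P3] Q1=[P1,P2] Q2=[]
t=4-6: P3@Q0 runs 2, rem=10, quantum used, demote→Q1. Q0=[] Q1=[P1,P2,P3] Q2=[]
t=6-9: P1@Q1 runs 3, rem=0, completes. Q0=[] Q1=[P2,P3] Q2=[]
t=9-13: P2@Q1 runs 4, rem=0, completes. Q0=[] Q1=[P3] Q2=[]
t=13-17: P3@Q1 runs 4, rem=6, quantum used, demote→Q2. Q0=[] Q1=[] Q2=[P3]
t=17-23: P3@Q2 runs 6, rem=0, completes. Q0=[] Q1=[] Q2=[]

Answer: P1(0-2) P2(2-4) P3(4-6) P1(6-9) P2(9-13) P3(13-17) P3(17-23)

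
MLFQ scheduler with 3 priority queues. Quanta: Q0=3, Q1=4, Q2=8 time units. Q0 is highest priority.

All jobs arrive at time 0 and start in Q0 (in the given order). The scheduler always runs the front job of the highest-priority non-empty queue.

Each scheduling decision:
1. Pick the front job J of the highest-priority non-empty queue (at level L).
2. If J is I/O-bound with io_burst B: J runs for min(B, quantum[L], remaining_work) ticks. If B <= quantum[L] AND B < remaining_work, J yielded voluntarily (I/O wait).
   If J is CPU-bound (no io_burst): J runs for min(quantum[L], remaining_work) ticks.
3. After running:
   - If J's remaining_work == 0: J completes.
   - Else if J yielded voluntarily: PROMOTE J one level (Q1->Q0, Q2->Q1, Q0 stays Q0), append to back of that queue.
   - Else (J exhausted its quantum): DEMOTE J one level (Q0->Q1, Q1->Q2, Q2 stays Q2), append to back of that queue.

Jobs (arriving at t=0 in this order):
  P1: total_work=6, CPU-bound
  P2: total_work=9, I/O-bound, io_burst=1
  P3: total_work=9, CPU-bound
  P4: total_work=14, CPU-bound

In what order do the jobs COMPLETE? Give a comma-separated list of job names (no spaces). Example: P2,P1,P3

t=0-3: P1@Q0 runs 3, rem=3, quantum used, demote→Q1. Q0=[P2,P3,P4] Q1=[P1] Q2=[]
t=3-4: P2@Q0 runs 1, rem=8, I/O yield, promote→Q0. Q0=[P3,P4,P2] Q1=[P1] Q2=[]
t=4-7: P3@Q0 runs 3, rem=6, quantum used, demote→Q1. Q0=[P4,P2] Q1=[P1,P3] Q2=[]
t=7-10: P4@Q0 runs 3, rem=11, quantum used, demote→Q1. Q0=[P2] Q1=[P1,P3,P4] Q2=[]
t=10-11: P2@Q0 runs 1, rem=7, I/O yield, promote→Q0. Q0=[P2] Q1=[P1,P3,P4] Q2=[]
t=11-12: P2@Q0 runs 1, rem=6, I/O yield, promote→Q0. Q0=[P2] Q1=[P1,P3,P4] Q2=[]
t=12-13: P2@Q0 runs 1, rem=5, I/O yield, promote→Q0. Q0=[P2] Q1=[P1,P3,P4] Q2=[]
t=13-14: P2@Q0 runs 1, rem=4, I/O yield, promote→Q0. Q0=[P2] Q1=[P1,P3,P4] Q2=[]
t=14-15: P2@Q0 runs 1, rem=3, I/O yield, promote→Q0. Q0=[P2] Q1=[P1,P3,P4] Q2=[]
t=15-16: P2@Q0 runs 1, rem=2, I/O yield, promote→Q0. Q0=[P2] Q1=[P1,P3,P4] Q2=[]
t=16-17: P2@Q0 runs 1, rem=1, I/O yield, promote→Q0. Q0=[P2] Q1=[P1,P3,P4] Q2=[]
t=17-18: P2@Q0 runs 1, rem=0, completes. Q0=[] Q1=[P1,P3,P4] Q2=[]
t=18-21: P1@Q1 runs 3, rem=0, completes. Q0=[] Q1=[P3,P4] Q2=[]
t=21-25: P3@Q1 runs 4, rem=2, quantum used, demote→Q2. Q0=[] Q1=[P4] Q2=[P3]
t=25-29: P4@Q1 runs 4, rem=7, quantum used, demote→Q2. Q0=[] Q1=[] Q2=[P3,P4]
t=29-31: P3@Q2 runs 2, rem=0, completes. Q0=[] Q1=[] Q2=[P4]
t=31-38: P4@Q2 runs 7, rem=0, completes. Q0=[] Q1=[] Q2=[]

Answer: P2,P1,P3,P4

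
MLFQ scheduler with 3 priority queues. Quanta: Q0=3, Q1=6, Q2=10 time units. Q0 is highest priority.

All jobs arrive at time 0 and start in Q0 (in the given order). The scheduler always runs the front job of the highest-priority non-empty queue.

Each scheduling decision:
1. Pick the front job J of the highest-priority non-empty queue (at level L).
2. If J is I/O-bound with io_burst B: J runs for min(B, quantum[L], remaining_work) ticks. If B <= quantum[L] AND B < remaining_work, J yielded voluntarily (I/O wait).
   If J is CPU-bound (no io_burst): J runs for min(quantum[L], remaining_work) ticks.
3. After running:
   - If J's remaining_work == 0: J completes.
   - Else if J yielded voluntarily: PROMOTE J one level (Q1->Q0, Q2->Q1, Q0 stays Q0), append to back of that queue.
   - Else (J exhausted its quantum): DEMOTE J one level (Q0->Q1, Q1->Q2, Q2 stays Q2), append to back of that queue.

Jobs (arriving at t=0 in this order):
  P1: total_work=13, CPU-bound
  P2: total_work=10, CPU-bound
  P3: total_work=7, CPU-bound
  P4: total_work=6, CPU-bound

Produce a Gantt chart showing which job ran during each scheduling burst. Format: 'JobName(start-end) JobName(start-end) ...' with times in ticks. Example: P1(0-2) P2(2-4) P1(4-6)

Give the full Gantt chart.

t=0-3: P1@Q0 runs 3, rem=10, quantum used, demote→Q1. Q0=[P2,P3,P4] Q1=[P1] Q2=[]
t=3-6: P2@Q0 runs 3, rem=7, quantum used, demote→Q1. Q0=[P3,P4] Q1=[P1,P2] Q2=[]
t=6-9: P3@Q0 runs 3, rem=4, quantum used, demote→Q1. Q0=[P4] Q1=[P1,P2,P3] Q2=[]
t=9-12: P4@Q0 runs 3, rem=3, quantum used, demote→Q1. Q0=[] Q1=[P1,P2,P3,P4] Q2=[]
t=12-18: P1@Q1 runs 6, rem=4, quantum used, demote→Q2. Q0=[] Q1=[P2,P3,P4] Q2=[P1]
t=18-24: P2@Q1 runs 6, rem=1, quantum used, demote→Q2. Q0=[] Q1=[P3,P4] Q2=[P1,P2]
t=24-28: P3@Q1 runs 4, rem=0, completes. Q0=[] Q1=[P4] Q2=[P1,P2]
t=28-31: P4@Q1 runs 3, rem=0, completes. Q0=[] Q1=[] Q2=[P1,P2]
t=31-35: P1@Q2 runs 4, rem=0, completes. Q0=[] Q1=[] Q2=[P2]
t=35-36: P2@Q2 runs 1, rem=0, completes. Q0=[] Q1=[] Q2=[]

Answer: P1(0-3) P2(3-6) P3(6-9) P4(9-12) P1(12-18) P2(18-24) P3(24-28) P4(28-31) P1(31-35) P2(35-36)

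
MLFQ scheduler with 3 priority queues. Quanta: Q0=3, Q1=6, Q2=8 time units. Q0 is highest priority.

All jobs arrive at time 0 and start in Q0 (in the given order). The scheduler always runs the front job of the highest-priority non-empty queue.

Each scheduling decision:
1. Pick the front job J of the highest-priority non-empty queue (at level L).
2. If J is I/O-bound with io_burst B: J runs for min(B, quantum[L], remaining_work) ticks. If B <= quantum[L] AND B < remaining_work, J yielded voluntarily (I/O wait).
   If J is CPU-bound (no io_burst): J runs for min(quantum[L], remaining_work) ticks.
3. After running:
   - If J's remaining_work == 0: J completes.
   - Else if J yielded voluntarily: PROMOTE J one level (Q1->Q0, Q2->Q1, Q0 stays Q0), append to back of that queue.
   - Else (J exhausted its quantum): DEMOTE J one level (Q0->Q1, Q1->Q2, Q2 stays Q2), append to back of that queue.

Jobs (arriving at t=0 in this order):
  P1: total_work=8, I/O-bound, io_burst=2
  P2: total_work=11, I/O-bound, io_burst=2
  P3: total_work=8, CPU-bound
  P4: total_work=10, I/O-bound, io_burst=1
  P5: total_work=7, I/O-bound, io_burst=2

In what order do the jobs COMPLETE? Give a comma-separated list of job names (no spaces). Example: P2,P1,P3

t=0-2: P1@Q0 runs 2, rem=6, I/O yield, promote→Q0. Q0=[P2,P3,P4,P5,P1] Q1=[] Q2=[]
t=2-4: P2@Q0 runs 2, rem=9, I/O yield, promote→Q0. Q0=[P3,P4,P5,P1,P2] Q1=[] Q2=[]
t=4-7: P3@Q0 runs 3, rem=5, quantum used, demote→Q1. Q0=[P4,P5,P1,P2] Q1=[P3] Q2=[]
t=7-8: P4@Q0 runs 1, rem=9, I/O yield, promote→Q0. Q0=[P5,P1,P2,P4] Q1=[P3] Q2=[]
t=8-10: P5@Q0 runs 2, rem=5, I/O yield, promote→Q0. Q0=[P1,P2,P4,P5] Q1=[P3] Q2=[]
t=10-12: P1@Q0 runs 2, rem=4, I/O yield, promote→Q0. Q0=[P2,P4,P5,P1] Q1=[P3] Q2=[]
t=12-14: P2@Q0 runs 2, rem=7, I/O yield, promote→Q0. Q0=[P4,P5,P1,P2] Q1=[P3] Q2=[]
t=14-15: P4@Q0 runs 1, rem=8, I/O yield, promote→Q0. Q0=[P5,P1,P2,P4] Q1=[P3] Q2=[]
t=15-17: P5@Q0 runs 2, rem=3, I/O yield, promote→Q0. Q0=[P1,P2,P4,P5] Q1=[P3] Q2=[]
t=17-19: P1@Q0 runs 2, rem=2, I/O yield, promote→Q0. Q0=[P2,P4,P5,P1] Q1=[P3] Q2=[]
t=19-21: P2@Q0 runs 2, rem=5, I/O yield, promote→Q0. Q0=[P4,P5,P1,P2] Q1=[P3] Q2=[]
t=21-22: P4@Q0 runs 1, rem=7, I/O yield, promote→Q0. Q0=[P5,P1,P2,P4] Q1=[P3] Q2=[]
t=22-24: P5@Q0 runs 2, rem=1, I/O yield, promote→Q0. Q0=[P1,P2,P4,P5] Q1=[P3] Q2=[]
t=24-26: P1@Q0 runs 2, rem=0, completes. Q0=[P2,P4,P5] Q1=[P3] Q2=[]
t=26-28: P2@Q0 runs 2, rem=3, I/O yield, promote→Q0. Q0=[P4,P5,P2] Q1=[P3] Q2=[]
t=28-29: P4@Q0 runs 1, rem=6, I/O yield, promote→Q0. Q0=[P5,P2,P4] Q1=[P3] Q2=[]
t=29-30: P5@Q0 runs 1, rem=0, completes. Q0=[P2,P4] Q1=[P3] Q2=[]
t=30-32: P2@Q0 runs 2, rem=1, I/O yield, promote→Q0. Q0=[P4,P2] Q1=[P3] Q2=[]
t=32-33: P4@Q0 runs 1, rem=5, I/O yield, promote→Q0. Q0=[P2,P4] Q1=[P3] Q2=[]
t=33-34: P2@Q0 runs 1, rem=0, completes. Q0=[P4] Q1=[P3] Q2=[]
t=34-35: P4@Q0 runs 1, rem=4, I/O yield, promote→Q0. Q0=[P4] Q1=[P3] Q2=[]
t=35-36: P4@Q0 runs 1, rem=3, I/O yield, promote→Q0. Q0=[P4] Q1=[P3] Q2=[]
t=36-37: P4@Q0 runs 1, rem=2, I/O yield, promote→Q0. Q0=[P4] Q1=[P3] Q2=[]
t=37-38: P4@Q0 runs 1, rem=1, I/O yield, promote→Q0. Q0=[P4] Q1=[P3] Q2=[]
t=38-39: P4@Q0 runs 1, rem=0, completes. Q0=[] Q1=[P3] Q2=[]
t=39-44: P3@Q1 runs 5, rem=0, completes. Q0=[] Q1=[] Q2=[]

Answer: P1,P5,P2,P4,P3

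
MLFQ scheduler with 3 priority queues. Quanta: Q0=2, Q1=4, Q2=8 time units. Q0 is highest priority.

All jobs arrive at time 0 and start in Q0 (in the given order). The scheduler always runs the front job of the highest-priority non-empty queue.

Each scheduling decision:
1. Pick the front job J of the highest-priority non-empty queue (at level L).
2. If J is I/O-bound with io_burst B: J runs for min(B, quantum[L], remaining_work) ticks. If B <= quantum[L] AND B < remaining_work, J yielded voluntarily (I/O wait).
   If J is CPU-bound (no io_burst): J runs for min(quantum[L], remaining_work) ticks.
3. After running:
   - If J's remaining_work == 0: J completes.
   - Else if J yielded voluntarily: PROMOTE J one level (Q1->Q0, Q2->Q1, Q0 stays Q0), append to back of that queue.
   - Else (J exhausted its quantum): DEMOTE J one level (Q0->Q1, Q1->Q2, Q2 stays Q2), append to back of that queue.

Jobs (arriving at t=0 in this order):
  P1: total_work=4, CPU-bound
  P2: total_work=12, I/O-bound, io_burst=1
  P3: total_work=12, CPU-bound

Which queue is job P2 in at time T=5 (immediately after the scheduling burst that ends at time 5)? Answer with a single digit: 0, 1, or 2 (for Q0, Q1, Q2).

Answer: 0

Derivation:
t=0-2: P1@Q0 runs 2, rem=2, quantum used, demote→Q1. Q0=[P2,P3] Q1=[P1] Q2=[]
t=2-3: P2@Q0 runs 1, rem=11, I/O yield, promote→Q0. Q0=[P3,P2] Q1=[P1] Q2=[]
t=3-5: P3@Q0 runs 2, rem=10, quantum used, demote→Q1. Q0=[P2] Q1=[P1,P3] Q2=[]
t=5-6: P2@Q0 runs 1, rem=10, I/O yield, promote→Q0. Q0=[P2] Q1=[P1,P3] Q2=[]
t=6-7: P2@Q0 runs 1, rem=9, I/O yield, promote→Q0. Q0=[P2] Q1=[P1,P3] Q2=[]
t=7-8: P2@Q0 runs 1, rem=8, I/O yield, promote→Q0. Q0=[P2] Q1=[P1,P3] Q2=[]
t=8-9: P2@Q0 runs 1, rem=7, I/O yield, promote→Q0. Q0=[P2] Q1=[P1,P3] Q2=[]
t=9-10: P2@Q0 runs 1, rem=6, I/O yield, promote→Q0. Q0=[P2] Q1=[P1,P3] Q2=[]
t=10-11: P2@Q0 runs 1, rem=5, I/O yield, promote→Q0. Q0=[P2] Q1=[P1,P3] Q2=[]
t=11-12: P2@Q0 runs 1, rem=4, I/O yield, promote→Q0. Q0=[P2] Q1=[P1,P3] Q2=[]
t=12-13: P2@Q0 runs 1, rem=3, I/O yield, promote→Q0. Q0=[P2] Q1=[P1,P3] Q2=[]
t=13-14: P2@Q0 runs 1, rem=2, I/O yield, promote→Q0. Q0=[P2] Q1=[P1,P3] Q2=[]
t=14-15: P2@Q0 runs 1, rem=1, I/O yield, promote→Q0. Q0=[P2] Q1=[P1,P3] Q2=[]
t=15-16: P2@Q0 runs 1, rem=0, completes. Q0=[] Q1=[P1,P3] Q2=[]
t=16-18: P1@Q1 runs 2, rem=0, completes. Q0=[] Q1=[P3] Q2=[]
t=18-22: P3@Q1 runs 4, rem=6, quantum used, demote→Q2. Q0=[] Q1=[] Q2=[P3]
t=22-28: P3@Q2 runs 6, rem=0, completes. Q0=[] Q1=[] Q2=[]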